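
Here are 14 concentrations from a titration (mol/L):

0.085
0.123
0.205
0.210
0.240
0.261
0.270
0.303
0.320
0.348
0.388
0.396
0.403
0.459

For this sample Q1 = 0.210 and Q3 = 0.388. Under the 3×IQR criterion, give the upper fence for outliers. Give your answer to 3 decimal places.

0.922

IQR = Q3 − Q1 = 0.388 − 0.210 = 0.178.
Lower fence = Q1 − 3·IQR = 0.210 − 0.534 = -0.324.
Upper fence = Q3 + 3·IQR = 0.388 + 0.534 = 0.922.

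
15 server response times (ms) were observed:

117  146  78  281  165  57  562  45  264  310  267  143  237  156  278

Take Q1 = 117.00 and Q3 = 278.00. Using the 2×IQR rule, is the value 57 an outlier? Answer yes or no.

IQR = Q3 − Q1 = 278.00 − 117.00 = 161.00.
Lower fence = Q1 − 2·IQR = 117.00 − 322.00 = -205.00.
Upper fence = Q3 + 2·IQR = 278.00 + 322.00 = 600.00.
57 lies within [-205.00, 600.00].

no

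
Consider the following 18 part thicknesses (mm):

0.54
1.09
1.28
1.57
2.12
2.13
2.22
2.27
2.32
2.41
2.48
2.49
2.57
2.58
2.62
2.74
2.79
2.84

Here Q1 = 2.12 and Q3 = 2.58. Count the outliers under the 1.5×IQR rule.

IQR = 0.46; fences at 2.12 − 0.69 = 1.43 and 2.58 + 0.69 = 3.27.
Outside the cutoffs: 0.54, 1.09, 1.28.

3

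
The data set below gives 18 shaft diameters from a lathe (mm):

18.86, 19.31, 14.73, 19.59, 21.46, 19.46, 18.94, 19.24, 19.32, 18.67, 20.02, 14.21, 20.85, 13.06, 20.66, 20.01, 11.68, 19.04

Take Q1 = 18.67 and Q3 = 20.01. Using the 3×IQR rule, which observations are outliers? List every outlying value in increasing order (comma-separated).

11.68, 13.06, 14.21

IQR = Q3 − Q1 = 20.01 − 18.67 = 1.34.
Lower fence = Q1 − 3·IQR = 18.67 − 4.02 = 14.65.
Upper fence = Q3 + 3·IQR = 20.01 + 4.02 = 24.03.
11.68 < 14.65 → outlier.
13.06 < 14.65 → outlier.
14.21 < 14.65 → outlier.
All remaining values lie within [14.65, 24.03].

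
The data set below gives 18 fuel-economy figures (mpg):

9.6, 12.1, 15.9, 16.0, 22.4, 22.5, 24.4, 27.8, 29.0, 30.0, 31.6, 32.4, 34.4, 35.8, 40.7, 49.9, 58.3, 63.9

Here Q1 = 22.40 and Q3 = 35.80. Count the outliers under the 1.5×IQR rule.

IQR = 13.40; fences at 22.40 − 20.10 = 2.30 and 35.80 + 20.10 = 55.90.
Outside the cutoffs: 58.3, 63.9.

2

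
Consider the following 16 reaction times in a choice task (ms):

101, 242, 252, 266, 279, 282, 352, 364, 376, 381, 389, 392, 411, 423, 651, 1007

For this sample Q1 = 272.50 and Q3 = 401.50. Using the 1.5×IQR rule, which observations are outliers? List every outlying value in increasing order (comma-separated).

651, 1007

IQR = Q3 − Q1 = 401.50 − 272.50 = 129.00.
Lower fence = Q1 − 1.5·IQR = 272.50 − 193.50 = 79.00.
Upper fence = Q3 + 1.5·IQR = 401.50 + 193.50 = 595.00.
651 > 595.00 → outlier.
1007 > 595.00 → outlier.
All remaining values lie within [79.00, 595.00].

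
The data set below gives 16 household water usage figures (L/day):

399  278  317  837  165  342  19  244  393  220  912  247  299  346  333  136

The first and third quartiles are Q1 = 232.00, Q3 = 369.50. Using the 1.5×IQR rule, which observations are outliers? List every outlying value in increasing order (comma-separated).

IQR = Q3 − Q1 = 369.50 − 232.00 = 137.50.
Lower fence = Q1 − 1.5·IQR = 232.00 − 206.25 = 25.75.
Upper fence = Q3 + 1.5·IQR = 369.50 + 206.25 = 575.75.
19 < 25.75 → outlier.
837 > 575.75 → outlier.
912 > 575.75 → outlier.
All remaining values lie within [25.75, 575.75].

19, 837, 912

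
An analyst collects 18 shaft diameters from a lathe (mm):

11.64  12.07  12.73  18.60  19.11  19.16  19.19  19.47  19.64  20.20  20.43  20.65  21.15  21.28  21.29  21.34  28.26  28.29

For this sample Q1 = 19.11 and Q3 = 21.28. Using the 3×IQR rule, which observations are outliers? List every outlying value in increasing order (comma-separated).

11.64, 12.07, 28.26, 28.29

IQR = Q3 − Q1 = 21.28 − 19.11 = 2.17.
Lower fence = Q1 − 3·IQR = 19.11 − 6.51 = 12.60.
Upper fence = Q3 + 3·IQR = 21.28 + 6.51 = 27.79.
11.64 < 12.60 → outlier.
12.07 < 12.60 → outlier.
28.26 > 27.79 → outlier.
28.29 > 27.79 → outlier.
All remaining values lie within [12.60, 27.79].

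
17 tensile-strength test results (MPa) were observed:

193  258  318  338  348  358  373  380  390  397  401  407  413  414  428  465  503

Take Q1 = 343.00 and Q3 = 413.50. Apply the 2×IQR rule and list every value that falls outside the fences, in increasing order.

193

IQR = Q3 − Q1 = 413.50 − 343.00 = 70.50.
Lower fence = Q1 − 2·IQR = 343.00 − 141.00 = 202.00.
Upper fence = Q3 + 2·IQR = 413.50 + 141.00 = 554.50.
193 < 202.00 → outlier.
All remaining values lie within [202.00, 554.50].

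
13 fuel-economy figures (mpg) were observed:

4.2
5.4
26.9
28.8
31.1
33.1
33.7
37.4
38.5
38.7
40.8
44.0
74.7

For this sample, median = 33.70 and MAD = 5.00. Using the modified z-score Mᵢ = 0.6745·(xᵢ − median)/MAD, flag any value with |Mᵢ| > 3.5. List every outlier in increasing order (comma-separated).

4.2, 5.4, 74.7

|Mᵢ| > 3.5 ⇔ |xᵢ − 33.70| > 3.5·5.00/0.6745 = 25.95.
So outliers lie outside [7.75, 59.65].
4.2: M = -3.98 → outlier.
5.4: M = -3.82 → outlier.
74.7: M = 5.53 → outlier.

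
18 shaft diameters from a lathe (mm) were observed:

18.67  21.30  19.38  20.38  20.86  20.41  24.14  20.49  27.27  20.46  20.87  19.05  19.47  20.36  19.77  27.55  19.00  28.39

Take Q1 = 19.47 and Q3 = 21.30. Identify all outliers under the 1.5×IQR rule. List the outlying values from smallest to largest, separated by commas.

IQR = Q3 − Q1 = 21.30 − 19.47 = 1.83.
Lower fence = Q1 − 1.5·IQR = 19.47 − 2.745 = 16.725.
Upper fence = Q3 + 1.5·IQR = 21.30 + 2.745 = 24.045.
24.14 > 24.045 → outlier.
27.27 > 24.045 → outlier.
27.55 > 24.045 → outlier.
28.39 > 24.045 → outlier.
All remaining values lie within [16.725, 24.045].

24.14, 27.27, 27.55, 28.39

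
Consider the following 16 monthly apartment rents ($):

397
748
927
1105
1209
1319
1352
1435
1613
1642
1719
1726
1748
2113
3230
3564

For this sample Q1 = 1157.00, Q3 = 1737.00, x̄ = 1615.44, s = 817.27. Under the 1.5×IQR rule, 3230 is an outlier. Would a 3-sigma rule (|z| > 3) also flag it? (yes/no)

no

z = (3230 − 1615.44) / 817.27 = 1.98.
|z| = 1.98 ≤ 3.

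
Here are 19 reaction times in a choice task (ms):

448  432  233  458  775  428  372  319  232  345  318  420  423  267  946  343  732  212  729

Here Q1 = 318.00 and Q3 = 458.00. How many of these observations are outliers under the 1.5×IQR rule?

4

IQR = 140.00; fences at 318.00 − 210.00 = 108.00 and 458.00 + 210.00 = 668.00.
Outside the cutoffs: 729, 732, 775, 946.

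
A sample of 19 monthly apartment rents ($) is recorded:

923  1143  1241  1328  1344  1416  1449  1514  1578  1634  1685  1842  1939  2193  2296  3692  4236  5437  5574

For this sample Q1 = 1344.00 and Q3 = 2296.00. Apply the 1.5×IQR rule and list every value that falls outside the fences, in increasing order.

4236, 5437, 5574

IQR = Q3 − Q1 = 2296.00 − 1344.00 = 952.00.
Lower fence = Q1 − 1.5·IQR = 1344.00 − 1428.00 = -84.00.
Upper fence = Q3 + 1.5·IQR = 2296.00 + 1428.00 = 3724.00.
4236 > 3724.00 → outlier.
5437 > 3724.00 → outlier.
5574 > 3724.00 → outlier.
All remaining values lie within [-84.00, 3724.00].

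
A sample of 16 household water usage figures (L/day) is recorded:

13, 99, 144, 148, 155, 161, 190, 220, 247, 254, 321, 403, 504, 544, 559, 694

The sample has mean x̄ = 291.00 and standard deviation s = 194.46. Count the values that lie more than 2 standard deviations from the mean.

Cutoffs: x̄ ± 2s = [-97.92, 679.92].
Outside the cutoffs: 694.

1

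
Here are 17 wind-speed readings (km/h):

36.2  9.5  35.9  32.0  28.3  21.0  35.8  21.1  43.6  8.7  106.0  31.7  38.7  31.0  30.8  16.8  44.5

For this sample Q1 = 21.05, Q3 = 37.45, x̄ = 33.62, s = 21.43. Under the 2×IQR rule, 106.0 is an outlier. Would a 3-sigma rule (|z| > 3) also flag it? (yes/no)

z = (106.0 − 33.62) / 21.43 = 3.38.
|z| = 3.38 > 3.

yes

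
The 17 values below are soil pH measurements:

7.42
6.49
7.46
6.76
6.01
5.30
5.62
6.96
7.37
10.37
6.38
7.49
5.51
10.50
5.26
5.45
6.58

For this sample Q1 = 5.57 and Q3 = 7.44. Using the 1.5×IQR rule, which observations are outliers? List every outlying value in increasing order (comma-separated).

IQR = Q3 − Q1 = 7.44 − 5.57 = 1.87.
Lower fence = Q1 − 1.5·IQR = 5.57 − 2.805 = 2.765.
Upper fence = Q3 + 1.5·IQR = 7.44 + 2.805 = 10.245.
10.37 > 10.245 → outlier.
10.50 > 10.245 → outlier.
All remaining values lie within [2.765, 10.245].

10.37, 10.50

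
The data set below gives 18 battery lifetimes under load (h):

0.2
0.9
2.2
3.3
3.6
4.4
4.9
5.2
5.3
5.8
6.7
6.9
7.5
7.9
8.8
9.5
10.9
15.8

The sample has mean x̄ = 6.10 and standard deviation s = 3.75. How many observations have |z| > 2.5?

Cutoffs: x̄ ± 2.5s = [-3.275, 15.475].
Outside the cutoffs: 15.8.

1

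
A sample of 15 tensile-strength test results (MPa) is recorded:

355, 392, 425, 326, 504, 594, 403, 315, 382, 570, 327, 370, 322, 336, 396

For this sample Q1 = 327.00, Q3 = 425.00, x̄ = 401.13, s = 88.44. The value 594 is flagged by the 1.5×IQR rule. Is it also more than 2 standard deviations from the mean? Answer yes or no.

z = (594 − 401.13) / 88.44 = 2.18.
|z| = 2.18 > 2.

yes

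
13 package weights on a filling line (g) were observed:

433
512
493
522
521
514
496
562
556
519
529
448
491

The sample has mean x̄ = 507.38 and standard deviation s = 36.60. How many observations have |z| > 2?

Cutoffs: x̄ ± 2s = [434.18, 580.58].
Outside the cutoffs: 433.

1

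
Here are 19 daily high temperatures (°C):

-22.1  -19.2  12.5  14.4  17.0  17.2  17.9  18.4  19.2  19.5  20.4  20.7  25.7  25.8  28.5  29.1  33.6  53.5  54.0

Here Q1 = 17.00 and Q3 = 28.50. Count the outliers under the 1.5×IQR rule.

4

IQR = 11.50; fences at 17.00 − 17.25 = -0.25 and 28.50 + 17.25 = 45.75.
Outside the cutoffs: -22.1, -19.2, 53.5, 54.0.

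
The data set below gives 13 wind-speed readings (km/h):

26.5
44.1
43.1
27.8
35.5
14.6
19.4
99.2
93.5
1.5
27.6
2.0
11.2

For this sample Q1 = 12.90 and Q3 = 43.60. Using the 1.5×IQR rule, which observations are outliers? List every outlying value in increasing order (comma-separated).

93.5, 99.2

IQR = Q3 − Q1 = 43.60 − 12.90 = 30.70.
Lower fence = Q1 − 1.5·IQR = 12.90 − 46.05 = -33.15.
Upper fence = Q3 + 1.5·IQR = 43.60 + 46.05 = 89.65.
93.5 > 89.65 → outlier.
99.2 > 89.65 → outlier.
All remaining values lie within [-33.15, 89.65].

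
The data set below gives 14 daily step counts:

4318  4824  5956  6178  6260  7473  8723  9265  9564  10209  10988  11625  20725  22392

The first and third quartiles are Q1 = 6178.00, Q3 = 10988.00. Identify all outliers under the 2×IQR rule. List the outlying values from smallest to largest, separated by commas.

IQR = Q3 − Q1 = 10988.00 − 6178.00 = 4810.00.
Lower fence = Q1 − 2·IQR = 6178.00 − 9620.00 = -3442.00.
Upper fence = Q3 + 2·IQR = 10988.00 + 9620.00 = 20608.00.
20725 > 20608.00 → outlier.
22392 > 20608.00 → outlier.
All remaining values lie within [-3442.00, 20608.00].

20725, 22392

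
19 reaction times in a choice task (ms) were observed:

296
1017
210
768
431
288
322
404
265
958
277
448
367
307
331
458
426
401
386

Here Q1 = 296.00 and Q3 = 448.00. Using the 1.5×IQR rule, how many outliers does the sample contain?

IQR = 152.00; fences at 296.00 − 228.00 = 68.00 and 448.00 + 228.00 = 676.00.
Outside the cutoffs: 768, 958, 1017.

3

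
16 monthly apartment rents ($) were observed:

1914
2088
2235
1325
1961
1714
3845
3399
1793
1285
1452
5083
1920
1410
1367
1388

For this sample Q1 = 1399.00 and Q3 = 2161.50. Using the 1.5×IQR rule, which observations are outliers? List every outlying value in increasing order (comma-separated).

3399, 3845, 5083

IQR = Q3 − Q1 = 2161.50 − 1399.00 = 762.50.
Lower fence = Q1 − 1.5·IQR = 1399.00 − 1143.75 = 255.25.
Upper fence = Q3 + 1.5·IQR = 2161.50 + 1143.75 = 3305.25.
3399 > 3305.25 → outlier.
3845 > 3305.25 → outlier.
5083 > 3305.25 → outlier.
All remaining values lie within [255.25, 3305.25].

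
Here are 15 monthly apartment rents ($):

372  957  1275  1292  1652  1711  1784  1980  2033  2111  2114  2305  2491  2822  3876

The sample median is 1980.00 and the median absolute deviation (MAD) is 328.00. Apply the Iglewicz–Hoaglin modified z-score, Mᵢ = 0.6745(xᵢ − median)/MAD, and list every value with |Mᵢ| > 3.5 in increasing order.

3876

|Mᵢ| > 3.5 ⇔ |xᵢ − 1980.00| > 3.5·328.00/0.6745 = 1702.00.
So outliers lie outside [278.00, 3682.00].
3876: M = 3.90 → outlier.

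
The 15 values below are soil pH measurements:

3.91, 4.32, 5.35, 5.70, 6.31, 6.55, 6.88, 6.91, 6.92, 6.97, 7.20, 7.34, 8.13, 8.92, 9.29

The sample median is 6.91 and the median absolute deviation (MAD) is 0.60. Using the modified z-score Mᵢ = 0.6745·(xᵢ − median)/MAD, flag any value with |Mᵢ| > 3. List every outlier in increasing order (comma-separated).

|Mᵢ| > 3 ⇔ |xᵢ − 6.91| > 3·0.60/0.6745 = 2.67.
So outliers lie outside [4.24, 9.58].
3.91: M = -3.37 → outlier.

3.91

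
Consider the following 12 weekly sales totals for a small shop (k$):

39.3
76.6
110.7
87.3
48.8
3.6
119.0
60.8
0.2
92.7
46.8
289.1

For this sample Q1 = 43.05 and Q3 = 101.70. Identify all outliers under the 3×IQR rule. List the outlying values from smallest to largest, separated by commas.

289.1

IQR = Q3 − Q1 = 101.70 − 43.05 = 58.65.
Lower fence = Q1 − 3·IQR = 43.05 − 175.95 = -132.90.
Upper fence = Q3 + 3·IQR = 101.70 + 175.95 = 277.65.
289.1 > 277.65 → outlier.
All remaining values lie within [-132.90, 277.65].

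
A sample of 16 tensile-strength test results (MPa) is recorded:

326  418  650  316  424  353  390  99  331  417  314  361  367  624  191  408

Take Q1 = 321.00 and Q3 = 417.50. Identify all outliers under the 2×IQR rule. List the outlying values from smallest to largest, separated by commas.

99, 624, 650

IQR = Q3 − Q1 = 417.50 − 321.00 = 96.50.
Lower fence = Q1 − 2·IQR = 321.00 − 193.00 = 128.00.
Upper fence = Q3 + 2·IQR = 417.50 + 193.00 = 610.50.
99 < 128.00 → outlier.
624 > 610.50 → outlier.
650 > 610.50 → outlier.
All remaining values lie within [128.00, 610.50].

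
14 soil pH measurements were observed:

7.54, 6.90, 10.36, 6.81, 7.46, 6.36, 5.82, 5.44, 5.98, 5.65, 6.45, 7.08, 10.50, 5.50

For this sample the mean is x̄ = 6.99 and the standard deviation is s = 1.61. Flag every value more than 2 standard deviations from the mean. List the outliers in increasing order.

10.36, 10.50

Cutoffs at x̄ ± 2s: 6.99 ± 2·1.61 = [3.77, 10.21].
10.36: z = 2.09, |z| > 2 → outlier.
10.50: z = 2.18, |z| > 2 → outlier.
Every other value lies within [3.77, 10.21].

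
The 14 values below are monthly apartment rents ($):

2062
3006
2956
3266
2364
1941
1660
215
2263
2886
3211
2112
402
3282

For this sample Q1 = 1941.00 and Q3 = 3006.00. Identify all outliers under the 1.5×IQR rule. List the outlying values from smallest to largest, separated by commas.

IQR = Q3 − Q1 = 3006.00 − 1941.00 = 1065.00.
Lower fence = Q1 − 1.5·IQR = 1941.00 − 1597.50 = 343.50.
Upper fence = Q3 + 1.5·IQR = 3006.00 + 1597.50 = 4603.50.
215 < 343.50 → outlier.
All remaining values lie within [343.50, 4603.50].

215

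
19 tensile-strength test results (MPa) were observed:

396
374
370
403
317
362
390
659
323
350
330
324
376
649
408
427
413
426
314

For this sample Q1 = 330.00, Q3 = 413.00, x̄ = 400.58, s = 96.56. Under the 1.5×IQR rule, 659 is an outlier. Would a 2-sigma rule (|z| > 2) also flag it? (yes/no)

yes

z = (659 − 400.58) / 96.56 = 2.68.
|z| = 2.68 > 2.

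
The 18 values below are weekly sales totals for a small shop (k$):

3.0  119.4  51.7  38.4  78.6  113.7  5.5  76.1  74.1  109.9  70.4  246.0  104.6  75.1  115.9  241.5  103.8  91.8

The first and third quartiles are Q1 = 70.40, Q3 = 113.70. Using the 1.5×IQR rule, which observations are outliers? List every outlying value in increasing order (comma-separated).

IQR = Q3 − Q1 = 113.70 − 70.40 = 43.30.
Lower fence = Q1 − 1.5·IQR = 70.40 − 64.95 = 5.45.
Upper fence = Q3 + 1.5·IQR = 113.70 + 64.95 = 178.65.
3.0 < 5.45 → outlier.
241.5 > 178.65 → outlier.
246.0 > 178.65 → outlier.
All remaining values lie within [5.45, 178.65].

3.0, 241.5, 246.0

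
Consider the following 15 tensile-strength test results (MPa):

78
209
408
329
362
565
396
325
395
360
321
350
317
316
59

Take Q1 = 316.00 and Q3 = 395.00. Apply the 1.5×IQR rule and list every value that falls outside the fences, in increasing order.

59, 78, 565

IQR = Q3 − Q1 = 395.00 − 316.00 = 79.00.
Lower fence = Q1 − 1.5·IQR = 316.00 − 118.50 = 197.50.
Upper fence = Q3 + 1.5·IQR = 395.00 + 118.50 = 513.50.
59 < 197.50 → outlier.
78 < 197.50 → outlier.
565 > 513.50 → outlier.
All remaining values lie within [197.50, 513.50].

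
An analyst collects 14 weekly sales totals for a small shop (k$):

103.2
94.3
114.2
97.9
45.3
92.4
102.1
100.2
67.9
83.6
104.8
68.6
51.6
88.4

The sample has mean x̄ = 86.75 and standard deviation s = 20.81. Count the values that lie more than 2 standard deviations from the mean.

Cutoffs: x̄ ± 2s = [45.13, 128.37].
Every value lies within the cutoffs.

0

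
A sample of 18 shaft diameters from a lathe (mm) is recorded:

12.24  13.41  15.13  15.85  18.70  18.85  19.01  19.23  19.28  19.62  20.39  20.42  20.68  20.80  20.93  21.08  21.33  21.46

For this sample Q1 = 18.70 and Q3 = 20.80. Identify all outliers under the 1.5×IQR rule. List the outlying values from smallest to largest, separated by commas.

IQR = Q3 − Q1 = 20.80 − 18.70 = 2.10.
Lower fence = Q1 − 1.5·IQR = 18.70 − 3.15 = 15.55.
Upper fence = Q3 + 1.5·IQR = 20.80 + 3.15 = 23.95.
12.24 < 15.55 → outlier.
13.41 < 15.55 → outlier.
15.13 < 15.55 → outlier.
All remaining values lie within [15.55, 23.95].

12.24, 13.41, 15.13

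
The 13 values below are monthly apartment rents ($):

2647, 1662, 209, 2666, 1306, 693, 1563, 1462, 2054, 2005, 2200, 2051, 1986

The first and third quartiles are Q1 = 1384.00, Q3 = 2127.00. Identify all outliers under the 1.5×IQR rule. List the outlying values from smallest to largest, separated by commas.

IQR = Q3 − Q1 = 2127.00 − 1384.00 = 743.00.
Lower fence = Q1 − 1.5·IQR = 1384.00 − 1114.50 = 269.50.
Upper fence = Q3 + 1.5·IQR = 2127.00 + 1114.50 = 3241.50.
209 < 269.50 → outlier.
All remaining values lie within [269.50, 3241.50].

209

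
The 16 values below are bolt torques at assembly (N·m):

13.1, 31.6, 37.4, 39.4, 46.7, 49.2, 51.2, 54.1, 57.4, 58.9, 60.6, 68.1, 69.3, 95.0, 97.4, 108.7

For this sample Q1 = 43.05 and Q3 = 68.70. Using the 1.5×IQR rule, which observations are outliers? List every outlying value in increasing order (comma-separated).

108.7

IQR = Q3 − Q1 = 68.70 − 43.05 = 25.65.
Lower fence = Q1 − 1.5·IQR = 43.05 − 38.475 = 4.575.
Upper fence = Q3 + 1.5·IQR = 68.70 + 38.475 = 107.175.
108.7 > 107.175 → outlier.
All remaining values lie within [4.575, 107.175].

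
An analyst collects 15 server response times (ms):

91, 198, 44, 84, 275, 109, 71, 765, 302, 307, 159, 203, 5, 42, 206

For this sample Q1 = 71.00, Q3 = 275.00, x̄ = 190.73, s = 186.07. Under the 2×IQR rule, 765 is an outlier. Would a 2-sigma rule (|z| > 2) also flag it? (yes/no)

yes

z = (765 − 190.73) / 186.07 = 3.09.
|z| = 3.09 > 2.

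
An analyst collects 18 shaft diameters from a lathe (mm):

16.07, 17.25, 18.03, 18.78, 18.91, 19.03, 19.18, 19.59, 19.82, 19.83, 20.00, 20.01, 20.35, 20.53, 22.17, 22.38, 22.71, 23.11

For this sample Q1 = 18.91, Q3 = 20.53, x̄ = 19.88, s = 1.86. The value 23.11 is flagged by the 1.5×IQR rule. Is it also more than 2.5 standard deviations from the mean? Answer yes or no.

no

z = (23.11 − 19.88) / 1.86 = 1.74.
|z| = 1.74 ≤ 2.5.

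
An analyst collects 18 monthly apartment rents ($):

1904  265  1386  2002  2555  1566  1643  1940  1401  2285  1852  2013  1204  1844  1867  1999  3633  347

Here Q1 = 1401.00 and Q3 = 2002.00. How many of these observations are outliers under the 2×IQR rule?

1

IQR = 601.00; fences at 1401.00 − 1202.00 = 199.00 and 2002.00 + 1202.00 = 3204.00.
Outside the cutoffs: 3633.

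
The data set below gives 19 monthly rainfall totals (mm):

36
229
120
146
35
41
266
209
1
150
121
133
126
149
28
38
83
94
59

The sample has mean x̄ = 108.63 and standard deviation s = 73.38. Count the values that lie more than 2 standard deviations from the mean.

1

Cutoffs: x̄ ± 2s = [-38.13, 255.39].
Outside the cutoffs: 266.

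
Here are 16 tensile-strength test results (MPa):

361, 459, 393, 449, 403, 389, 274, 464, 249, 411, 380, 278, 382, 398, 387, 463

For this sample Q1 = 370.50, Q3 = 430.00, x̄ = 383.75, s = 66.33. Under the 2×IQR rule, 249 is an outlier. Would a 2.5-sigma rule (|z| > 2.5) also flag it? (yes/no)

z = (249 − 383.75) / 66.33 = -2.03.
|z| = 2.03 ≤ 2.5.

no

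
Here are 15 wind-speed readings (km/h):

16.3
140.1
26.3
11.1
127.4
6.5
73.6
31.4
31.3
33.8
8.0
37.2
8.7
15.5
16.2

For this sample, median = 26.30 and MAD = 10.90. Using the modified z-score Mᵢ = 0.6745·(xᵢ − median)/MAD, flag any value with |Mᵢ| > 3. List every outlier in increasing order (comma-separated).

|Mᵢ| > 3 ⇔ |xᵢ − 26.30| > 3·10.90/0.6745 = 48.48.
So outliers lie outside [-22.18, 74.78].
127.4: M = 6.26 → outlier.
140.1: M = 7.04 → outlier.

127.4, 140.1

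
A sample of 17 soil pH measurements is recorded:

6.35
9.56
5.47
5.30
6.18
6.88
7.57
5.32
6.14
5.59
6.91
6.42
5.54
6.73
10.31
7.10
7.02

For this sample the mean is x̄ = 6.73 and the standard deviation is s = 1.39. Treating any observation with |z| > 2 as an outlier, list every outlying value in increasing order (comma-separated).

9.56, 10.31

Cutoffs at x̄ ± 2s: 6.73 ± 2·1.39 = [3.95, 9.51].
9.56: z = 2.04, |z| > 2 → outlier.
10.31: z = 2.58, |z| > 2 → outlier.
Every other value lies within [3.95, 9.51].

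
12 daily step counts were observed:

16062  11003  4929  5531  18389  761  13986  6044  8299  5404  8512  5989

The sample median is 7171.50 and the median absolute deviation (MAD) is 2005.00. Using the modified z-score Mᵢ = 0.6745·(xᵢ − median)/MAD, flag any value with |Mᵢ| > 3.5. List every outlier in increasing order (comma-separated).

18389

|Mᵢ| > 3.5 ⇔ |xᵢ − 7171.50| > 3.5·2005.00/0.6745 = 10404.00.
So outliers lie outside [-3232.50, 17575.50].
18389: M = 3.77 → outlier.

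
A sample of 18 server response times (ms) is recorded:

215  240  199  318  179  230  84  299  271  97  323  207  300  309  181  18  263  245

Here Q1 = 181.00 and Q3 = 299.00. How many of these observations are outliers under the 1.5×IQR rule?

IQR = 118.00; fences at 181.00 − 177.00 = 4.00 and 299.00 + 177.00 = 476.00.
Every value lies within the cutoffs.

0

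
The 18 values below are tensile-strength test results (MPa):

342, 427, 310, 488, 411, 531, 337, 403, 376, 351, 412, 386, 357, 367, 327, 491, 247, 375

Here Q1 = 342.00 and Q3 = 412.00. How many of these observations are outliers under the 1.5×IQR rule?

IQR = 70.00; fences at 342.00 − 105.00 = 237.00 and 412.00 + 105.00 = 517.00.
Outside the cutoffs: 531.

1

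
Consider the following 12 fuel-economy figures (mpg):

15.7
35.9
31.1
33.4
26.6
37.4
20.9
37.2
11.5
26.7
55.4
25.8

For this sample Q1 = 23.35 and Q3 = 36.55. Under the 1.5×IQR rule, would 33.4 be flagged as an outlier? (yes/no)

IQR = Q3 − Q1 = 36.55 − 23.35 = 13.20.
Lower fence = Q1 − 1.5·IQR = 23.35 − 19.80 = 3.55.
Upper fence = Q3 + 1.5·IQR = 36.55 + 19.80 = 56.35.
33.4 lies within [3.55, 56.35].

no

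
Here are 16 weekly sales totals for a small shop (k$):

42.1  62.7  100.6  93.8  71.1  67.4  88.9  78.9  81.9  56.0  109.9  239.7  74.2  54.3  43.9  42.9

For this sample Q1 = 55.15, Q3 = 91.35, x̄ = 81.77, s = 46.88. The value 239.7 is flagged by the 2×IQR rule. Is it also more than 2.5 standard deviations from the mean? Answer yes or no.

z = (239.7 − 81.77) / 46.88 = 3.37.
|z| = 3.37 > 2.5.

yes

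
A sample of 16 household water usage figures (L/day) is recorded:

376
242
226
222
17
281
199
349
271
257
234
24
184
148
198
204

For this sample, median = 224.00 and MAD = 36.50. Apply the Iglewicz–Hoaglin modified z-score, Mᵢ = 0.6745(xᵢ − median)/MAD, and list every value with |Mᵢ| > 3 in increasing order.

|Mᵢ| > 3 ⇔ |xᵢ − 224.00| > 3·36.50/0.6745 = 162.34.
So outliers lie outside [61.66, 386.34].
17: M = -3.83 → outlier.
24: M = -3.70 → outlier.

17, 24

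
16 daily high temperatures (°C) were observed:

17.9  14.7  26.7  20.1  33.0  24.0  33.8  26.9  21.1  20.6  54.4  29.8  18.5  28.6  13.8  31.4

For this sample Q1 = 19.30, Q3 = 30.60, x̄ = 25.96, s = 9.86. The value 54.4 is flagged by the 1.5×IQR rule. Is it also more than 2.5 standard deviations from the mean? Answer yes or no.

yes

z = (54.4 − 25.96) / 9.86 = 2.88.
|z| = 2.88 > 2.5.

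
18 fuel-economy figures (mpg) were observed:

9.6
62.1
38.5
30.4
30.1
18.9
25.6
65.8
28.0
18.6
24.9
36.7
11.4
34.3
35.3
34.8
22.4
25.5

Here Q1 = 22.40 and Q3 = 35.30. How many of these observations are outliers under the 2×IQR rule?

IQR = 12.90; fences at 22.40 − 25.80 = -3.40 and 35.30 + 25.80 = 61.10.
Outside the cutoffs: 62.1, 65.8.

2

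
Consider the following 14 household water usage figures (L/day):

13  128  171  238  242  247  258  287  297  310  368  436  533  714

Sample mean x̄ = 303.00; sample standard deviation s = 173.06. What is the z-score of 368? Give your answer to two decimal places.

0.38

z = (368 − 303.00) / 173.06 = 0.38.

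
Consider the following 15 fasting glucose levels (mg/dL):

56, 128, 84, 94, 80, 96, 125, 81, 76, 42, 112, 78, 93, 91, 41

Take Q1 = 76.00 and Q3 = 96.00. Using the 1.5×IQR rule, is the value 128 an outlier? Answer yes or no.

IQR = Q3 − Q1 = 96.00 − 76.00 = 20.00.
Lower fence = Q1 − 1.5·IQR = 76.00 − 30.00 = 46.00.
Upper fence = Q3 + 1.5·IQR = 96.00 + 30.00 = 126.00.
128 lies above the upper fence.

yes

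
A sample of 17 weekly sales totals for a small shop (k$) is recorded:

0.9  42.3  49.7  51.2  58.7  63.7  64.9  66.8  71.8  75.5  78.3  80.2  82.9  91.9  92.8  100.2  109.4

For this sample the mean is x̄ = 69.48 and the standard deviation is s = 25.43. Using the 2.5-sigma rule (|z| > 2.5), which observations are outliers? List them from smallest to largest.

Cutoffs at x̄ ± 2.5s: 69.48 ± 2.5·25.43 = [5.905, 133.055].
0.9: z = -2.70, |z| > 2.5 → outlier.
Every other value lies within [5.905, 133.055].

0.9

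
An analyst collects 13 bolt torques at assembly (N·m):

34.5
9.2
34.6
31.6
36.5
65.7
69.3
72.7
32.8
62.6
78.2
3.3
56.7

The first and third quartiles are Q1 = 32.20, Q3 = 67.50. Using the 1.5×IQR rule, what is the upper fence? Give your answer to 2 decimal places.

120.45

IQR = Q3 − Q1 = 67.50 − 32.20 = 35.30.
Lower fence = Q1 − 1.5·IQR = 32.20 − 52.95 = -20.75.
Upper fence = Q3 + 1.5·IQR = 67.50 + 52.95 = 120.45.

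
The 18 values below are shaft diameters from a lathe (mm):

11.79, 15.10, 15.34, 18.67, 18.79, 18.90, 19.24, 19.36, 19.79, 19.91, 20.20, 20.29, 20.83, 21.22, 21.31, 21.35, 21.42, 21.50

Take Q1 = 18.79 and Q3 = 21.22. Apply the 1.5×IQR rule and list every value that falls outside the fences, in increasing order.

11.79, 15.10

IQR = Q3 − Q1 = 21.22 − 18.79 = 2.43.
Lower fence = Q1 − 1.5·IQR = 18.79 − 3.645 = 15.145.
Upper fence = Q3 + 1.5·IQR = 21.22 + 3.645 = 24.865.
11.79 < 15.145 → outlier.
15.10 < 15.145 → outlier.
All remaining values lie within [15.145, 24.865].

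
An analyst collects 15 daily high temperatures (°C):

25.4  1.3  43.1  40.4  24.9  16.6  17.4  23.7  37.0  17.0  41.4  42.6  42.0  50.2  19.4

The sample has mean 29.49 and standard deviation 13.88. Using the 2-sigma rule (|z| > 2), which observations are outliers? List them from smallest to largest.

Cutoffs at x̄ ± 2s: 29.49 ± 2·13.88 = [1.73, 57.25].
1.3: z = -2.03, |z| > 2 → outlier.
Every other value lies within [1.73, 57.25].

1.3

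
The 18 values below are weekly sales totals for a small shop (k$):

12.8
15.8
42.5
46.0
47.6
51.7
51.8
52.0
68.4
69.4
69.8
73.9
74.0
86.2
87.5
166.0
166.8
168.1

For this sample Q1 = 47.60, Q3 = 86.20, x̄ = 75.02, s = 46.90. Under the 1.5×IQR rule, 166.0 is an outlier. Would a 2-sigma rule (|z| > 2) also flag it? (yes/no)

no

z = (166.0 − 75.02) / 46.90 = 1.94.
|z| = 1.94 ≤ 2.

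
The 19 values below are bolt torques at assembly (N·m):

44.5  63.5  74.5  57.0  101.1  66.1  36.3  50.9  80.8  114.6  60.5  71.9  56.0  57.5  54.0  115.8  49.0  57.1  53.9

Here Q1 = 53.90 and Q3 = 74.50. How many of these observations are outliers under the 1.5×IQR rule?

IQR = 20.60; fences at 53.90 − 30.90 = 23.00 and 74.50 + 30.90 = 105.40.
Outside the cutoffs: 114.6, 115.8.

2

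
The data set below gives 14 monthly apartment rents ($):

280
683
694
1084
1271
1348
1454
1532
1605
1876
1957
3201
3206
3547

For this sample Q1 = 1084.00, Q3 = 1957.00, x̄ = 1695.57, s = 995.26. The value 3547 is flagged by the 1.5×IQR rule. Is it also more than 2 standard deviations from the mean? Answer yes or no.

no

z = (3547 − 1695.57) / 995.26 = 1.86.
|z| = 1.86 ≤ 2.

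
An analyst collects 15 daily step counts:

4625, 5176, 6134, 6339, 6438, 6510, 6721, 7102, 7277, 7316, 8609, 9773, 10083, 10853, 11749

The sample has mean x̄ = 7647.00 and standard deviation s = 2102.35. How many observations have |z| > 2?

Cutoffs: x̄ ± 2s = [3442.30, 11851.70].
Every value lies within the cutoffs.

0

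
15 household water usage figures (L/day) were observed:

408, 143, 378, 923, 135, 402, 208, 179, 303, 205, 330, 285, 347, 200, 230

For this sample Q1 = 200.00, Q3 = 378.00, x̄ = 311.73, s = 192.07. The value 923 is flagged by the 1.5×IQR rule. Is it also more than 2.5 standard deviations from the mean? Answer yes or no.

yes

z = (923 − 311.73) / 192.07 = 3.18.
|z| = 3.18 > 2.5.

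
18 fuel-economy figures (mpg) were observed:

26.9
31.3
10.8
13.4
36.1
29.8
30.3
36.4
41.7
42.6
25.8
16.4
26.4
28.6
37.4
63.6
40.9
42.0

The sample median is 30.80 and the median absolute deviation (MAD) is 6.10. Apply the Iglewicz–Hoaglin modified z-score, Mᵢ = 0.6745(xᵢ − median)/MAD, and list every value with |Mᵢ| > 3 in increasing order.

|Mᵢ| > 3 ⇔ |xᵢ − 30.80| > 3·6.10/0.6745 = 27.13.
So outliers lie outside [3.67, 57.93].
63.6: M = 3.63 → outlier.

63.6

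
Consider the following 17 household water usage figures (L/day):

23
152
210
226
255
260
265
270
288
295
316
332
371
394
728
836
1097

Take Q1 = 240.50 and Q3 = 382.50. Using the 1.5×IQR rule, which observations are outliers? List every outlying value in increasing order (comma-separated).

23, 728, 836, 1097

IQR = Q3 − Q1 = 382.50 − 240.50 = 142.00.
Lower fence = Q1 − 1.5·IQR = 240.50 − 213.00 = 27.50.
Upper fence = Q3 + 1.5·IQR = 382.50 + 213.00 = 595.50.
23 < 27.50 → outlier.
728 > 595.50 → outlier.
836 > 595.50 → outlier.
1097 > 595.50 → outlier.
All remaining values lie within [27.50, 595.50].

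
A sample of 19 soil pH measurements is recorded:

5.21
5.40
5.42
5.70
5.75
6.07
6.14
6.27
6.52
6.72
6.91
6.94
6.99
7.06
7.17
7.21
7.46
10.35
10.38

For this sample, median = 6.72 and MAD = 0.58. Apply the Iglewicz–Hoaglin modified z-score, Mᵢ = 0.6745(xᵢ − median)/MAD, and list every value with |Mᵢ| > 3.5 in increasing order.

|Mᵢ| > 3.5 ⇔ |xᵢ − 6.72| > 3.5·0.58/0.6745 = 3.01.
So outliers lie outside [3.71, 9.73].
10.35: M = 4.22 → outlier.
10.38: M = 4.26 → outlier.

10.35, 10.38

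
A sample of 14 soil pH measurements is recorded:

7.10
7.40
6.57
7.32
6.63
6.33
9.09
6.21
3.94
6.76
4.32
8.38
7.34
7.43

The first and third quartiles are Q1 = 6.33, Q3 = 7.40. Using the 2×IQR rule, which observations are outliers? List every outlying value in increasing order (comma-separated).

3.94

IQR = Q3 − Q1 = 7.40 − 6.33 = 1.07.
Lower fence = Q1 − 2·IQR = 6.33 − 2.14 = 4.19.
Upper fence = Q3 + 2·IQR = 7.40 + 2.14 = 9.54.
3.94 < 4.19 → outlier.
All remaining values lie within [4.19, 9.54].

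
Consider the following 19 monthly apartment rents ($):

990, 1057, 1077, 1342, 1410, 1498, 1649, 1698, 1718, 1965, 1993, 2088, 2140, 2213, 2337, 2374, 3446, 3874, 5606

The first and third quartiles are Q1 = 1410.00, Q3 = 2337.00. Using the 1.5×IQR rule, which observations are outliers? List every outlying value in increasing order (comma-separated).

IQR = Q3 − Q1 = 2337.00 − 1410.00 = 927.00.
Lower fence = Q1 − 1.5·IQR = 1410.00 − 1390.50 = 19.50.
Upper fence = Q3 + 1.5·IQR = 2337.00 + 1390.50 = 3727.50.
3874 > 3727.50 → outlier.
5606 > 3727.50 → outlier.
All remaining values lie within [19.50, 3727.50].

3874, 5606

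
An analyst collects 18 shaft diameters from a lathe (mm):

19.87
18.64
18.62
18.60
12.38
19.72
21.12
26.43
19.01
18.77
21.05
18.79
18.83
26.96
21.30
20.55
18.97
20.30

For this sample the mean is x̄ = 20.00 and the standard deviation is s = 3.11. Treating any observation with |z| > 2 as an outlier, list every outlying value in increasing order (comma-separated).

Cutoffs at x̄ ± 2s: 20.00 ± 2·3.11 = [13.78, 26.22].
12.38: z = -2.45, |z| > 2 → outlier.
26.43: z = 2.07, |z| > 2 → outlier.
26.96: z = 2.24, |z| > 2 → outlier.
Every other value lies within [13.78, 26.22].

12.38, 26.43, 26.96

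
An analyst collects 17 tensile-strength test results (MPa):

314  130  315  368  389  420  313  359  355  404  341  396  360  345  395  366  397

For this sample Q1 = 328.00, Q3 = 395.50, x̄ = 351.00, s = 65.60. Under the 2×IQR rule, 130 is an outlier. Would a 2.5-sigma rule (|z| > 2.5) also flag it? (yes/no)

z = (130 − 351.00) / 65.60 = -3.37.
|z| = 3.37 > 2.5.

yes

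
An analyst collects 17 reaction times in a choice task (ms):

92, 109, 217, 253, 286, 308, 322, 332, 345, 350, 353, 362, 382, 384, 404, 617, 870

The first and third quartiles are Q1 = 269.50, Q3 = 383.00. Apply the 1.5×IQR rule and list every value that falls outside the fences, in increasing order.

IQR = Q3 − Q1 = 383.00 − 269.50 = 113.50.
Lower fence = Q1 − 1.5·IQR = 269.50 − 170.25 = 99.25.
Upper fence = Q3 + 1.5·IQR = 383.00 + 170.25 = 553.25.
92 < 99.25 → outlier.
617 > 553.25 → outlier.
870 > 553.25 → outlier.
All remaining values lie within [99.25, 553.25].

92, 617, 870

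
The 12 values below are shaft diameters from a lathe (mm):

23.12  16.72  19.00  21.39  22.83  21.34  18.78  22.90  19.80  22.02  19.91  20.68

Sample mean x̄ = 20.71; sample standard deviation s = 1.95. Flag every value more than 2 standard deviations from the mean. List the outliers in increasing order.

Cutoffs at x̄ ± 2s: 20.71 ± 2·1.95 = [16.81, 24.61].
16.72: z = -2.05, |z| > 2 → outlier.
Every other value lies within [16.81, 24.61].

16.72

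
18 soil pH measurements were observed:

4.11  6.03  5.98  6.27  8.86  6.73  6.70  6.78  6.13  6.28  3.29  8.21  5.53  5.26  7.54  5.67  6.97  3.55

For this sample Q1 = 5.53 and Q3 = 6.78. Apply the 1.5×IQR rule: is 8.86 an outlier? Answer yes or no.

IQR = Q3 − Q1 = 6.78 − 5.53 = 1.25.
Lower fence = Q1 − 1.5·IQR = 5.53 − 1.875 = 3.655.
Upper fence = Q3 + 1.5·IQR = 6.78 + 1.875 = 8.655.
8.86 lies above the upper fence.

yes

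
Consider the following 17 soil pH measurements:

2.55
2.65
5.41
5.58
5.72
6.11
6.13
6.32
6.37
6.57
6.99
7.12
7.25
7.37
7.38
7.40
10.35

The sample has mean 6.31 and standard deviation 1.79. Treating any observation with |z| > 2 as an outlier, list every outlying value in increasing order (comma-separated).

Cutoffs at x̄ ± 2s: 6.31 ± 2·1.79 = [2.73, 9.89].
2.55: z = -2.10, |z| > 2 → outlier.
2.65: z = -2.04, |z| > 2 → outlier.
10.35: z = 2.26, |z| > 2 → outlier.
Every other value lies within [2.73, 9.89].

2.55, 2.65, 10.35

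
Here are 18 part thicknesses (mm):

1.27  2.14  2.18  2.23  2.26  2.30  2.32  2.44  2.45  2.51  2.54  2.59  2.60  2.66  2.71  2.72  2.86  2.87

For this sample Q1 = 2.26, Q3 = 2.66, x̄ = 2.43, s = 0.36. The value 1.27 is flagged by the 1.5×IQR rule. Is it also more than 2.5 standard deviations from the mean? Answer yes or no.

yes

z = (1.27 − 2.43) / 0.36 = -3.22.
|z| = 3.22 > 2.5.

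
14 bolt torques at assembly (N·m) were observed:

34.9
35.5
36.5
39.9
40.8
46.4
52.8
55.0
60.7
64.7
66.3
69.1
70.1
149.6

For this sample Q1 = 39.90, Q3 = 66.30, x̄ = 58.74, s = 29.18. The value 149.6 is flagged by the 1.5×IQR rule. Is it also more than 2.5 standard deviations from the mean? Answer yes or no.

yes

z = (149.6 − 58.74) / 29.18 = 3.11.
|z| = 3.11 > 2.5.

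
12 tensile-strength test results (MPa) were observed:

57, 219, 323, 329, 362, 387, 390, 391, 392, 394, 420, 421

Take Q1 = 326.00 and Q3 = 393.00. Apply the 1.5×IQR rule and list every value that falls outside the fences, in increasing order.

57, 219

IQR = Q3 − Q1 = 393.00 − 326.00 = 67.00.
Lower fence = Q1 − 1.5·IQR = 326.00 − 100.50 = 225.50.
Upper fence = Q3 + 1.5·IQR = 393.00 + 100.50 = 493.50.
57 < 225.50 → outlier.
219 < 225.50 → outlier.
All remaining values lie within [225.50, 493.50].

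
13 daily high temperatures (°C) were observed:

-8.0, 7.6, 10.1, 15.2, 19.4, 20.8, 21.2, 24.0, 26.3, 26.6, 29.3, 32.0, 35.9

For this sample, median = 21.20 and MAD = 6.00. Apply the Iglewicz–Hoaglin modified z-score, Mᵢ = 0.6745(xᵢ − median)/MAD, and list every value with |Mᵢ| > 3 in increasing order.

-8.0

|Mᵢ| > 3 ⇔ |xᵢ − 21.20| > 3·6.00/0.6745 = 26.69.
So outliers lie outside [-5.49, 47.89].
-8.0: M = -3.28 → outlier.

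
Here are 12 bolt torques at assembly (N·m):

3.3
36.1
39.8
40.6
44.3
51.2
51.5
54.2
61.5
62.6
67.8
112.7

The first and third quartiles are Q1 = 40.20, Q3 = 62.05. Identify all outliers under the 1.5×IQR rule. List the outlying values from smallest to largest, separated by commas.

3.3, 112.7

IQR = Q3 − Q1 = 62.05 − 40.20 = 21.85.
Lower fence = Q1 − 1.5·IQR = 40.20 − 32.775 = 7.425.
Upper fence = Q3 + 1.5·IQR = 62.05 + 32.775 = 94.825.
3.3 < 7.425 → outlier.
112.7 > 94.825 → outlier.
All remaining values lie within [7.425, 94.825].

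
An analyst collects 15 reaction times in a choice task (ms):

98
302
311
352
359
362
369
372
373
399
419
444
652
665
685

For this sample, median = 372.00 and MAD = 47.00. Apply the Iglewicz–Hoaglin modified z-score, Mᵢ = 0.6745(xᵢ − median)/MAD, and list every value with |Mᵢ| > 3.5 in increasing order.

98, 652, 665, 685

|Mᵢ| > 3.5 ⇔ |xᵢ − 372.00| > 3.5·47.00/0.6745 = 243.88.
So outliers lie outside [128.12, 615.88].
98: M = -3.93 → outlier.
652: M = 4.02 → outlier.
665: M = 4.20 → outlier.
685: M = 4.49 → outlier.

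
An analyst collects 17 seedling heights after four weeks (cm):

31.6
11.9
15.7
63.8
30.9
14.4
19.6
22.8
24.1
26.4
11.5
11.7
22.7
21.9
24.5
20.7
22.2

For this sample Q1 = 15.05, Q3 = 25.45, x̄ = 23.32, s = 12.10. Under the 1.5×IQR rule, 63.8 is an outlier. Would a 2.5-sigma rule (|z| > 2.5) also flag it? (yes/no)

yes

z = (63.8 − 23.32) / 12.10 = 3.35.
|z| = 3.35 > 2.5.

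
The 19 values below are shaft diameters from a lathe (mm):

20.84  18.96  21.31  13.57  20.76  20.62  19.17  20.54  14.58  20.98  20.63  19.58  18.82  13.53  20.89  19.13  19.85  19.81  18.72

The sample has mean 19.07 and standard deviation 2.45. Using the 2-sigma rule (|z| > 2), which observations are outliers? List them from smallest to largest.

13.53, 13.57

Cutoffs at x̄ ± 2s: 19.07 ± 2·2.45 = [14.17, 23.97].
13.53: z = -2.26, |z| > 2 → outlier.
13.57: z = -2.24, |z| > 2 → outlier.
Every other value lies within [14.17, 23.97].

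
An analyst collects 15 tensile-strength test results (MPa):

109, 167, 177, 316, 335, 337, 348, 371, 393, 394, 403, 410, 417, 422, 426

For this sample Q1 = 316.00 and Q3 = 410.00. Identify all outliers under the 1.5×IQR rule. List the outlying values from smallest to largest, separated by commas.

109, 167

IQR = Q3 − Q1 = 410.00 − 316.00 = 94.00.
Lower fence = Q1 − 1.5·IQR = 316.00 − 141.00 = 175.00.
Upper fence = Q3 + 1.5·IQR = 410.00 + 141.00 = 551.00.
109 < 175.00 → outlier.
167 < 175.00 → outlier.
All remaining values lie within [175.00, 551.00].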